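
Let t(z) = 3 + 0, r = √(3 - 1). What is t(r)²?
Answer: 9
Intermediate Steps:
r = √2 ≈ 1.4142
t(z) = 3
t(r)² = 3² = 9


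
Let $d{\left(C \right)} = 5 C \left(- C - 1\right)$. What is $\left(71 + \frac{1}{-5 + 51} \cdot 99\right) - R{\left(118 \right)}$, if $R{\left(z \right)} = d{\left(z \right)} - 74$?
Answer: $\frac{3236429}{46} \approx 70357.0$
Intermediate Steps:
$d{\left(C \right)} = 5 C \left(-1 - C\right)$
$R{\left(z \right)} = -74 - 5 z \left(1 + z\right)$ ($R{\left(z \right)} = - 5 z \left(1 + z\right) - 74 = -74 - 5 z \left(1 + z\right)$)
$\left(71 + \frac{1}{-5 + 51} \cdot 99\right) - R{\left(118 \right)} = \left(71 + \frac{1}{-5 + 51} \cdot 99\right) - \left(-74 - 590 \left(1 + 118\right)\right) = \left(71 + \frac{1}{46} \cdot 99\right) - \left(-74 - 590 \cdot 119\right) = \left(71 + \frac{1}{46} \cdot 99\right) - \left(-74 - 70210\right) = \left(71 + \frac{99}{46}\right) - -70284 = \frac{3365}{46} + 70284 = \frac{3236429}{46}$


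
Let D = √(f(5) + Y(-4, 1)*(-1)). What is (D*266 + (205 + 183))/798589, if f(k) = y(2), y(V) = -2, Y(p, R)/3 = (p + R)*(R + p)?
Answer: 388/798589 + 14*I*√29/42031 ≈ 0.00048586 + 0.0017937*I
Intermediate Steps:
Y(p, R) = 3*(R + p)² (Y(p, R) = 3*((p + R)*(R + p)) = 3*((R + p)*(R + p)) = 3*(R + p)²)
f(k) = -2
D = I*√29 (D = √(-2 + (3*(1 - 4)²)*(-1)) = √(-2 + (3*(-3)²)*(-1)) = √(-2 + (3*9)*(-1)) = √(-2 + 27*(-1)) = √(-2 - 27) = √(-29) = I*√29 ≈ 5.3852*I)
(D*266 + (205 + 183))/798589 = ((I*√29)*266 + (205 + 183))/798589 = (266*I*√29 + 388)*(1/798589) = (388 + 266*I*√29)*(1/798589) = 388/798589 + 14*I*√29/42031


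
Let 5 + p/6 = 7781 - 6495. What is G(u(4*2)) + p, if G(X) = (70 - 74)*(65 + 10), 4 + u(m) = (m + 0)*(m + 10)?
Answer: 7386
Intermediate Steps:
u(m) = -4 + m*(10 + m) (u(m) = -4 + (m + 0)*(m + 10) = -4 + m*(10 + m))
p = 7686 (p = -30 + 6*(7781 - 6495) = -30 + 6*1286 = -30 + 7716 = 7686)
G(X) = -300 (G(X) = -4*75 = -300)
G(u(4*2)) + p = -300 + 7686 = 7386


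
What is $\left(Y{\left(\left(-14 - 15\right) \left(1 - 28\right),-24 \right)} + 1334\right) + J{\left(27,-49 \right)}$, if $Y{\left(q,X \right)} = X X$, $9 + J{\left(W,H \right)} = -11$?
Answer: $1890$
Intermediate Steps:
$J{\left(W,H \right)} = -20$ ($J{\left(W,H \right)} = -9 - 11 = -20$)
$Y{\left(q,X \right)} = X^{2}$
$\left(Y{\left(\left(-14 - 15\right) \left(1 - 28\right),-24 \right)} + 1334\right) + J{\left(27,-49 \right)} = \left(\left(-24\right)^{2} + 1334\right) - 20 = \left(576 + 1334\right) - 20 = 1910 - 20 = 1890$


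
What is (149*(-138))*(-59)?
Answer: 1213158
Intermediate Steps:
(149*(-138))*(-59) = -20562*(-59) = 1213158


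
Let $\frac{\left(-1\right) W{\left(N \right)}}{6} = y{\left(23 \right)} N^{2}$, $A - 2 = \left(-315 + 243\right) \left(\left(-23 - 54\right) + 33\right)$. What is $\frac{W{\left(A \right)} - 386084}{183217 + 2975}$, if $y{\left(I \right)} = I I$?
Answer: $- \frac{7973898671}{46548} \approx -1.713 \cdot 10^{5}$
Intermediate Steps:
$y{\left(I \right)} = I^{2}$
$A = 3170$ ($A = 2 + \left(-315 + 243\right) \left(\left(-23 - 54\right) + 33\right) = 2 - 72 \left(-77 + 33\right) = 2 - -3168 = 2 + 3168 = 3170$)
$W{\left(N \right)} = - 3174 N^{2}$ ($W{\left(N \right)} = - 6 \cdot 23^{2} N^{2} = - 6 \cdot 529 N^{2} = - 3174 N^{2}$)
$\frac{W{\left(A \right)} - 386084}{183217 + 2975} = \frac{- 3174 \cdot 3170^{2} - 386084}{183217 + 2975} = \frac{\left(-3174\right) 10048900 - 386084}{186192} = \left(-31895208600 - 386084\right) \frac{1}{186192} = \left(-31895594684\right) \frac{1}{186192} = - \frac{7973898671}{46548}$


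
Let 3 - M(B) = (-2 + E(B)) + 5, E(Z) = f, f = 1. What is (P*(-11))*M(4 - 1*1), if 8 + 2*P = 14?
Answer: 33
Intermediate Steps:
E(Z) = 1
P = 3 (P = -4 + (½)*14 = -4 + 7 = 3)
M(B) = -1 (M(B) = 3 - ((-2 + 1) + 5) = 3 - (-1 + 5) = 3 - 1*4 = 3 - 4 = -1)
(P*(-11))*M(4 - 1*1) = (3*(-11))*(-1) = -33*(-1) = 33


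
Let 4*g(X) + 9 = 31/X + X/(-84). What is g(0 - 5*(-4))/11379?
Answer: -3229/19116720 ≈ -0.00016891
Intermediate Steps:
g(X) = -9/4 - X/336 + 31/(4*X) (g(X) = -9/4 + (31/X + X/(-84))/4 = -9/4 + (31/X + X*(-1/84))/4 = -9/4 + (31/X - X/84)/4 = -9/4 + (-X/336 + 31/(4*X)) = -9/4 - X/336 + 31/(4*X))
g(0 - 5*(-4))/11379 = ((2604 - (0 - 5*(-4))*(756 + (0 - 5*(-4))))/(336*(0 - 5*(-4))))/11379 = ((2604 - (0 + 20)*(756 + (0 + 20)))/(336*(0 + 20)))*(1/11379) = ((1/336)*(2604 - 1*20*(756 + 20))/20)*(1/11379) = ((1/336)*(1/20)*(2604 - 1*20*776))*(1/11379) = ((1/336)*(1/20)*(2604 - 15520))*(1/11379) = ((1/336)*(1/20)*(-12916))*(1/11379) = -3229/1680*1/11379 = -3229/19116720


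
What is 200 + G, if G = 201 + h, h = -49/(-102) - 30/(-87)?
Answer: 1188599/2958 ≈ 401.83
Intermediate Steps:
h = 2441/2958 (h = -49*(-1/102) - 30*(-1/87) = 49/102 + 10/29 = 2441/2958 ≈ 0.82522)
G = 596999/2958 (G = 201 + 2441/2958 = 596999/2958 ≈ 201.83)
200 + G = 200 + 596999/2958 = 1188599/2958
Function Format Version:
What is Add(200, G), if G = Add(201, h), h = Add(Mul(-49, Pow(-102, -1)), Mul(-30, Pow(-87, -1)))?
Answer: Rational(1188599, 2958) ≈ 401.83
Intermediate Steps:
h = Rational(2441, 2958) (h = Add(Mul(-49, Rational(-1, 102)), Mul(-30, Rational(-1, 87))) = Add(Rational(49, 102), Rational(10, 29)) = Rational(2441, 2958) ≈ 0.82522)
G = Rational(596999, 2958) (G = Add(201, Rational(2441, 2958)) = Rational(596999, 2958) ≈ 201.83)
Add(200, G) = Add(200, Rational(596999, 2958)) = Rational(1188599, 2958)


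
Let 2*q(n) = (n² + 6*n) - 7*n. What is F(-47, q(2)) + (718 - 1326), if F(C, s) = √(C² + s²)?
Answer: -608 + √2210 ≈ -560.99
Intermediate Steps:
q(n) = n²/2 - n/2 (q(n) = ((n² + 6*n) - 7*n)/2 = (n² - n)/2 = n²/2 - n/2)
F(-47, q(2)) + (718 - 1326) = √((-47)² + ((½)*2*(-1 + 2))²) + (718 - 1326) = √(2209 + ((½)*2*1)²) - 608 = √(2209 + 1²) - 608 = √(2209 + 1) - 608 = √2210 - 608 = -608 + √2210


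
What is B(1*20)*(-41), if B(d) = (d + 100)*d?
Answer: -98400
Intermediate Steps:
B(d) = d*(100 + d) (B(d) = (100 + d)*d = d*(100 + d))
B(1*20)*(-41) = ((1*20)*(100 + 1*20))*(-41) = (20*(100 + 20))*(-41) = (20*120)*(-41) = 2400*(-41) = -98400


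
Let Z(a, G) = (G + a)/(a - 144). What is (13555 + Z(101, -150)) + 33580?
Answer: 2026854/43 ≈ 47136.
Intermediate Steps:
Z(a, G) = (G + a)/(-144 + a)
(13555 + Z(101, -150)) + 33580 = (13555 + (-150 + 101)/(-144 + 101)) + 33580 = (13555 - 49/(-43)) + 33580 = (13555 - 1/43*(-49)) + 33580 = (13555 + 49/43) + 33580 = 582914/43 + 33580 = 2026854/43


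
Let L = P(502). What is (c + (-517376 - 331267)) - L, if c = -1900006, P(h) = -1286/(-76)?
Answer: -104449305/38 ≈ -2.7487e+6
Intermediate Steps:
P(h) = 643/38 (P(h) = -1286*(-1/76) = 643/38)
L = 643/38 ≈ 16.921
(c + (-517376 - 331267)) - L = (-1900006 + (-517376 - 331267)) - 1*643/38 = (-1900006 - 848643) - 643/38 = -2748649 - 643/38 = -104449305/38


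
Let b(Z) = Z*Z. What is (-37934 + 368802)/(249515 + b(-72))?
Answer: 330868/254699 ≈ 1.2991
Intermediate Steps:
b(Z) = Z²
(-37934 + 368802)/(249515 + b(-72)) = (-37934 + 368802)/(249515 + (-72)²) = 330868/(249515 + 5184) = 330868/254699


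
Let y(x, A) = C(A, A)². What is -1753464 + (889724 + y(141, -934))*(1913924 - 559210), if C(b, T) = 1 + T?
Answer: 2384583440618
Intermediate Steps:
y(x, A) = (1 + A)²
-1753464 + (889724 + y(141, -934))*(1913924 - 559210) = -1753464 + (889724 + (1 - 934)²)*(1913924 - 559210) = -1753464 + (889724 + (-933)²)*1354714 = -1753464 + (889724 + 870489)*1354714 = -1753464 + 1760213*1354714 = -1753464 + 2384585194082 = 2384583440618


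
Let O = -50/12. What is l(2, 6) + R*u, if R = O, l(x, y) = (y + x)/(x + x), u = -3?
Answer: 29/2 ≈ 14.500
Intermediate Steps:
O = -25/6 (O = -50*1/12 = -25/6 ≈ -4.1667)
l(x, y) = (x + y)/(2*x) (l(x, y) = (x + y)/((2*x)) = (x + y)*(1/(2*x)) = (x + y)/(2*x))
R = -25/6 ≈ -4.1667
l(2, 6) + R*u = (1/2)*(2 + 6)/2 - 25/6*(-3) = (1/2)*(1/2)*8 + 25/2 = 2 + 25/2 = 29/2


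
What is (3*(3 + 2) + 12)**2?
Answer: 729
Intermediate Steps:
(3*(3 + 2) + 12)**2 = (3*5 + 12)**2 = (15 + 12)**2 = 27**2 = 729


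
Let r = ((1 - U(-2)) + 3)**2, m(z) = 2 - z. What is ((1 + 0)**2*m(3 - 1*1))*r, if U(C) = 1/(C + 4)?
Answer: 0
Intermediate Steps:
U(C) = 1/(4 + C)
r = 49/4 (r = ((1 - 1/(4 - 2)) + 3)**2 = ((1 - 1/2) + 3)**2 = (1/2 + 3)**2 = (7/2)**2 = 49/4 ≈ 12.250)
((1 + 0)**2*m(3 - 1*1))*r = ((1 + 0)**2*(2 - (3 - 1*1)))*(49/4) = (1**2*(2 - (3 - 1)))*(49/4) = (1*(2 - 1*2))*(49/4) = (1*(2 - 2))*(49/4) = (1*0)*(49/4) = 0*(49/4) = 0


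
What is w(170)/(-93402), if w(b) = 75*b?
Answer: -2125/15567 ≈ -0.13651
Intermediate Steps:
w(170)/(-93402) = (75*170)/(-93402) = 12750*(-1/93402) = -2125/15567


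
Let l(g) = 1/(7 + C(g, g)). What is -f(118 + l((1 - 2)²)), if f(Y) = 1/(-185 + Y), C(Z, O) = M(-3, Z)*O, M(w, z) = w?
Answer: 4/267 ≈ 0.014981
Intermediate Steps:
C(Z, O) = -3*O
l(g) = 1/(7 - 3*g)
-f(118 + l((1 - 2)²)) = -1/(-185 + (118 + 1/(7 - 3*(1 - 2)²))) = -1/(-185 + (118 + 1/(7 - 3*(-1)²))) = -1/(-185 + (118 + 1/(7 - 3*1))) = -1/(-185 + (118 + 1/(7 - 3))) = -1/(-185 + (118 + 1/4)) = -1/(-185 + (118 + ¼)) = -1/(-185 + 473/4) = -1/(-267/4) = -1*(-4/267) = 4/267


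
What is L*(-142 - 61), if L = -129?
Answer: 26187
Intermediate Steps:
L*(-142 - 61) = -129*(-142 - 61) = -129*(-203) = 26187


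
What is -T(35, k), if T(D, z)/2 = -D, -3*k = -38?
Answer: 70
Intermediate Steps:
k = 38/3 (k = -1/3*(-38) = 38/3 ≈ 12.667)
T(D, z) = -2*D (T(D, z) = 2*(-D) = -2*D)
-T(35, k) = -(-2)*35 = -1*(-70) = 70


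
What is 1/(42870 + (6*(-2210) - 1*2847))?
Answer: 1/26763 ≈ 3.7365e-5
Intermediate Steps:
1/(42870 + (6*(-2210) - 1*2847)) = 1/(42870 + (-13260 - 2847)) = 1/(42870 - 16107) = 1/26763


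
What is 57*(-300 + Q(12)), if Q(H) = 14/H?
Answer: -34067/2 ≈ -17034.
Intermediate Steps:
57*(-300 + Q(12)) = 57*(-300 + 14/12) = 57*(-300 + 14*(1/12)) = 57*(-300 + 7/6) = 57*(-1793/6) = -34067/2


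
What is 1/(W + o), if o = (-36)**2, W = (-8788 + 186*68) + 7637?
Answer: 1/12793 ≈ 7.8168e-5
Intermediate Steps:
W = 11497 (W = (-8788 + 12648) + 7637 = 3860 + 7637 = 11497)
o = 1296
1/(W + o) = 1/(11497 + 1296) = 1/12793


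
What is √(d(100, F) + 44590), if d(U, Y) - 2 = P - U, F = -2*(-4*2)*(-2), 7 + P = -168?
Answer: √44317 ≈ 210.52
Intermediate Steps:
P = -175 (P = -7 - 168 = -175)
F = -32 (F = -(-16)*(-2) = -2*16 = -32)
d(U, Y) = -173 - U (d(U, Y) = 2 + (-175 - U) = -173 - U)
√(d(100, F) + 44590) = √((-173 - 1*100) + 44590) = √((-173 - 100) + 44590) = √(-273 + 44590) = √44317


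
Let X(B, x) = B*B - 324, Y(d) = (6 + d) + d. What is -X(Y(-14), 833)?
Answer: -160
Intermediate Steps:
Y(d) = 6 + 2*d
X(B, x) = -324 + B² (X(B, x) = B² - 324 = -324 + B²)
-X(Y(-14), 833) = -(-324 + (6 + 2*(-14))²) = -(-324 + (6 - 28)²) = -(-324 + (-22)²) = -(-324 + 484) = -1*160 = -160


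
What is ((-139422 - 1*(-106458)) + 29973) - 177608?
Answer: -180599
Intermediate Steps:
((-139422 - 1*(-106458)) + 29973) - 177608 = ((-139422 + 106458) + 29973) - 177608 = (-32964 + 29973) - 177608 = -2991 - 177608 = -180599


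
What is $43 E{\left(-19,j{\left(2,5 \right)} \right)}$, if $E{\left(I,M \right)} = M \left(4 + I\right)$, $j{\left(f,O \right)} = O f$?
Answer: $-6450$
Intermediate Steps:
$43 E{\left(-19,j{\left(2,5 \right)} \right)} = 43 \cdot 5 \cdot 2 \left(4 - 19\right) = 43 \cdot 10 \left(-15\right) = 43 \left(-150\right) = -6450$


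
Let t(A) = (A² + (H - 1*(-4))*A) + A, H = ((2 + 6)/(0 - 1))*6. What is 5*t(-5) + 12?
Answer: 1212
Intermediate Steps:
H = -48 (H = (8/(-1))*6 = (8*(-1))*6 = -8*6 = -48)
t(A) = A² - 43*A (t(A) = (A² + (-48 - 1*(-4))*A) + A = (A² + (-48 + 4)*A) + A = (A² - 44*A) + A = A² - 43*A)
5*t(-5) + 12 = 5*(-5*(-43 - 5)) + 12 = 5*(-5*(-48)) + 12 = 5*240 + 12 = 1200 + 12 = 1212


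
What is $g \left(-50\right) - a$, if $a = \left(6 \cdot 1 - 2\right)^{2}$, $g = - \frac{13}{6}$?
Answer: $\frac{277}{3} \approx 92.333$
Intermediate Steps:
$g = - \frac{13}{6}$ ($g = \left(-13\right) \frac{1}{6} = - \frac{13}{6} \approx -2.1667$)
$a = 16$ ($a = \left(6 - 2\right)^{2} = 4^{2} = 16$)
$g \left(-50\right) - a = \left(- \frac{13}{6}\right) \left(-50\right) - 16 = \frac{325}{3} - 16 = \frac{277}{3}$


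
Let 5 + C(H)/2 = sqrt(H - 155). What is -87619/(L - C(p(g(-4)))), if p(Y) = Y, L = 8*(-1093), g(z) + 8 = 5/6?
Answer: 1147896519/114425107 - 87619*I*sqrt(5838)/228850214 ≈ 10.032 - 0.029254*I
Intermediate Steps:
g(z) = -43/6 (g(z) = -8 + 5/6 = -43/6)
L = -8744
C(H) = -10 + 2*sqrt(-155 + H) (C(H) = -10 + 2*sqrt(H - 155) = -10 + 2*sqrt(-155 + H))
-87619/(L - C(p(g(-4)))) = -87619/(-8744 - (-10 + 2*sqrt(-155 - 43/6))) = -87619/(-8744 - (-10 + 2*sqrt(-973/6))) = -87619/(-8744 - (-10 + 2*(I*sqrt(5838)/6))) = -87619/(-8744 - (-10 + I*sqrt(5838)/3)) = -87619/(-8744 + (10 - I*sqrt(5838)/3)) = -87619/(-8734 - I*sqrt(5838)/3)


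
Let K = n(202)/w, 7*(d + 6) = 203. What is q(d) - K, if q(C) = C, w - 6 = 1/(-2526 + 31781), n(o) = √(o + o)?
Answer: 23 - 58510*√101/175531 ≈ 19.650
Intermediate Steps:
d = 23 (d = -6 + (⅐)*203 = -6 + 29 = 23)
n(o) = √2*√o (n(o) = √(2*o) = √2*√o)
w = 175531/29255 (w = 6 + 1/(-2526 + 31781) = 6 + 1/29255 = 175531/29255 ≈ 6.0000)
K = 58510*√101/175531 (K = (√2*√202)/(175531/29255) = (2*√101)*(29255/175531) = 58510*√101/175531 ≈ 3.3499)
q(d) - K = 23 - 58510*√101/175531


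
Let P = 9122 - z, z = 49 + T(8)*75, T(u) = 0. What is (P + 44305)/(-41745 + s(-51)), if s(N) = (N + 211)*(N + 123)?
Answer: -4106/2325 ≈ -1.7660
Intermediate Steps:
s(N) = (123 + N)*(211 + N) (s(N) = (211 + N)*(123 + N) = (123 + N)*(211 + N))
z = 49 (z = 49 + 0*75 = 49 + 0 = 49)
P = 9073 (P = 9122 - 1*49 = 9122 - 49 = 9073)
(P + 44305)/(-41745 + s(-51)) = (9073 + 44305)/(-41745 + (25953 + (-51)² + 334*(-51))) = 53378/(-41745 + (25953 + 2601 - 17034)) = 53378/(-41745 + 11520) = 53378/(-30225) = 53378*(-1/30225) = -4106/2325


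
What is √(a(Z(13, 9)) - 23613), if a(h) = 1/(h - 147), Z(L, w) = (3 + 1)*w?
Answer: 2*I*√72733971/111 ≈ 153.67*I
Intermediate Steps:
Z(L, w) = 4*w
a(h) = 1/(-147 + h)
√(a(Z(13, 9)) - 23613) = √(1/(-147 + 4*9) - 23613) = √(1/(-147 + 36) - 23613) = √(1/(-111) - 23613) = √(-1/111 - 23613) = √(-2621044/111) = 2*I*√72733971/111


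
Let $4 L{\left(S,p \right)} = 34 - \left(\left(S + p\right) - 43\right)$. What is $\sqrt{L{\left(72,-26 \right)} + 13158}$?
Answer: $\frac{\sqrt{52663}}{2} \approx 114.74$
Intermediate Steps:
$L{\left(S,p \right)} = \frac{77}{4} - \frac{S}{4} - \frac{p}{4}$ ($L{\left(S,p \right)} = \frac{34 - \left(\left(S + p\right) - 43\right)}{4} = \frac{34 - \left(-43 + S + p\right)}{4} = \frac{77 - S - p}{4} = \frac{77}{4} - \frac{S}{4} - \frac{p}{4}$)
$\sqrt{L{\left(72,-26 \right)} + 13158} = \sqrt{\left(\frac{77}{4} - 18 - - \frac{13}{2}\right) + 13158} = \sqrt{\left(\frac{77}{4} - 18 + \frac{13}{2}\right) + 13158} = \sqrt{\frac{31}{4} + 13158} = \sqrt{\frac{52663}{4}} = \frac{\sqrt{52663}}{2}$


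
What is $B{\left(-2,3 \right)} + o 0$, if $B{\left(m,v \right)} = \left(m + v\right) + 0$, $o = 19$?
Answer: $1$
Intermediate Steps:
$B{\left(m,v \right)} = m + v$
$B{\left(-2,3 \right)} + o 0 = \left(-2 + 3\right) + 19 \cdot 0 = 1 + 0 = 1$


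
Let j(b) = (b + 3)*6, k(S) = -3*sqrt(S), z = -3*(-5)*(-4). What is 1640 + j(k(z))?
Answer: 1658 - 36*I*sqrt(15) ≈ 1658.0 - 139.43*I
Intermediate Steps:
z = -60 (z = 15*(-4) = -60)
j(b) = 18 + 6*b (j(b) = (3 + b)*6 = 18 + 6*b)
1640 + j(k(z)) = 1640 + (18 + 6*(-6*I*sqrt(15))) = 1640 + (18 - 36*I*sqrt(15)) = 1658 - 36*I*sqrt(15)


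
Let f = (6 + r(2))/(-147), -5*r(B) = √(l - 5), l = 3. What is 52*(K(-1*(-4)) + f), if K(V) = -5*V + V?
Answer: -40872/49 + 52*I*√2/735 ≈ -834.12 + 0.10005*I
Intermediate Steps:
r(B) = -I*√2/5 (r(B) = -√(3 - 5)/5 = -I*√2/5)
K(V) = -4*V
f = -2/49 + I*√2/735 (f = (6 - I*√2/5)/(-147) = (6 - I*√2/5)*(-1/147) = -2/49 + I*√2/735 ≈ -0.040816 + 0.0019241*I)
52*(K(-1*(-4)) + f) = 52*(-(-4)*(-4) + (-2/49 + I*√2/735)) = 52*(-4*4 + (-2/49 + I*√2/735)) = 52*(-16 + (-2/49 + I*√2/735)) = 52*(-786/49 + I*√2/735) = -40872/49 + 52*I*√2/735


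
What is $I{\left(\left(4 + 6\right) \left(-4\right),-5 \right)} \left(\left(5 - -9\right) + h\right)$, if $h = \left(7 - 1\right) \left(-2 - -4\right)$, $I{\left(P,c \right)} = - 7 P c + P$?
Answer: $-37440$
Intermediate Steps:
$I{\left(P,c \right)} = P - 7 P c$ ($I{\left(P,c \right)} = - 7 P c + P = P - 7 P c$)
$h = 12$ ($h = 6 \left(-2 + 4\right) = 6 \cdot 2 = 12$)
$I{\left(\left(4 + 6\right) \left(-4\right),-5 \right)} \left(\left(5 - -9\right) + h\right) = \left(4 + 6\right) \left(-4\right) \left(1 - -35\right) \left(\left(5 - -9\right) + 12\right) = 10 \left(-4\right) \left(1 + 35\right) \left(\left(5 + 9\right) + 12\right) = \left(-40\right) 36 \left(14 + 12\right) = \left(-1440\right) 26 = -37440$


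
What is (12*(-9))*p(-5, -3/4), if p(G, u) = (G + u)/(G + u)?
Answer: -108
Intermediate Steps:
p(G, u) = 1
(12*(-9))*p(-5, -3/4) = (12*(-9))*1 = -108*1 = -108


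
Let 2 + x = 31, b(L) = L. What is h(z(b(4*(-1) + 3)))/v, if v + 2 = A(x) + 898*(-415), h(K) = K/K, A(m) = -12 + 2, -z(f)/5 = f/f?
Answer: -1/372682 ≈ -2.6833e-6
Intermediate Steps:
z(f) = -5 (z(f) = -5*f/f = -5*1 = -5)
x = 29 (x = -2 + 31 = 29)
A(m) = -10
h(K) = 1
v = -372682 (v = -2 + (-10 + 898*(-415)) = -2 + (-10 - 372670) = -2 - 372680 = -372682)
h(z(b(4*(-1) + 3)))/v = 1/(-372682) = 1*(-1/372682) = -1/372682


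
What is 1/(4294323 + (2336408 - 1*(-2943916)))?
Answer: 1/9574647 ≈ 1.0444e-7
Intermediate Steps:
1/(4294323 + (2336408 - 1*(-2943916))) = 1/(4294323 + (2336408 + 2943916)) = 1/(4294323 + 5280324) = 1/9574647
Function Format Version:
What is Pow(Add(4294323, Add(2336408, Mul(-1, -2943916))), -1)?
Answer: Rational(1, 9574647) ≈ 1.0444e-7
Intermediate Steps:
Pow(Add(4294323, Add(2336408, Mul(-1, -2943916))), -1) = Pow(Add(4294323, Add(2336408, 2943916)), -1) = Pow(Add(4294323, 5280324), -1) = Pow(9574647, -1) = Rational(1, 9574647)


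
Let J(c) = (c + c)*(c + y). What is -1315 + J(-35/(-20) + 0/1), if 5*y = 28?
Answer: -51571/40 ≈ -1289.3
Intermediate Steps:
y = 28/5 (y = (1/5)*28 = 28/5 ≈ 5.6000)
J(c) = 2*c*(28/5 + c) (J(c) = (c + c)*(c + 28/5) = (2*c)*(28/5 + c) = 2*c*(28/5 + c))
-1315 + J(-35/(-20) + 0/1) = -1315 + 2*(-35/(-20) + 0/1)*(28 + 5*(-35/(-20) + 0/1))/5 = -1315 + 2*(-35*(-1/20) + 0*1)*(28 + 5*(-35*(-1/20) + 0*1))/5 = -1315 + 2*(7/4 + 0)*(28 + 5*(7/4 + 0))/5 = -1315 + (2/5)*(7/4)*(28 + 5*(7/4)) = -1315 + (2/5)*(7/4)*(28 + 35/4) = -1315 + (2/5)*(7/4)*(147/4) = -1315 + 1029/40 = -51571/40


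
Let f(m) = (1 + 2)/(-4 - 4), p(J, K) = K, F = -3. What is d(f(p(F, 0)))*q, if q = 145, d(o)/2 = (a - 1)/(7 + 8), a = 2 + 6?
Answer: 406/3 ≈ 135.33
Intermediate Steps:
a = 8
f(m) = -3/8 (f(m) = 3/(-8) = 3*(-1/8) = -3/8)
d(o) = 14/15 (d(o) = 2*((8 - 1)/(7 + 8)) = 2*(7/15) = 14/15)
d(f(p(F, 0)))*q = (14/15)*145 = 406/3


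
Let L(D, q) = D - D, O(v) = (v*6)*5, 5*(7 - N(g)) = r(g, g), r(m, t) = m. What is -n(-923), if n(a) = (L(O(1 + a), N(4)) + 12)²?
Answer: -144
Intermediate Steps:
N(g) = 7 - g/5
O(v) = 30*v (O(v) = (6*v)*5 = 30*v)
L(D, q) = 0
n(a) = 144 (n(a) = (0 + 12)² = 12² = 144)
-n(-923) = -1*144 = -144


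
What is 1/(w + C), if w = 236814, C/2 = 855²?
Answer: 1/1698864 ≈ 5.8863e-7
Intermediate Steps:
C = 1462050 (C = 2*855² = 2*731025 = 1462050)
1/(w + C) = 1/(236814 + 1462050) = 1/1698864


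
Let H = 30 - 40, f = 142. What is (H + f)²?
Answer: 17424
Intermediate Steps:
H = -10
(H + f)² = (-10 + 142)² = 132² = 17424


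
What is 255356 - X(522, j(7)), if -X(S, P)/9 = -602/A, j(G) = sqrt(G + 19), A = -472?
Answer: 60266725/236 ≈ 2.5537e+5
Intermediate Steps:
j(G) = sqrt(19 + G)
X(S, P) = -2709/236 (X(S, P) = -(-5418)/(-472) = -(-5418)*(-1)/472 = -9*301/236 = -2709/236)
255356 - X(522, j(7)) = 255356 - 1*(-2709/236) = 255356 + 2709/236 = 60266725/236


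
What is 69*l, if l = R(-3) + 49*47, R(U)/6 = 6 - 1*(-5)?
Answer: 163461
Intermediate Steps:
R(U) = 66 (R(U) = 6*(6 - 1*(-5)) = 6*(6 + 5) = 6*11 = 66)
l = 2369 (l = 66 + 49*47 = 66 + 2303 = 2369)
69*l = 69*2369 = 163461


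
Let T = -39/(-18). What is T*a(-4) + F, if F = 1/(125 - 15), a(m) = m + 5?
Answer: 359/165 ≈ 2.1758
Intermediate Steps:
T = 13/6 (T = -39*(-1/18) = 13/6 ≈ 2.1667)
a(m) = 5 + m
F = 1/110 ≈ 0.0090909
T*a(-4) + F = 13*(5 - 4)/6 + 1/110 = (13/6)*1 + 1/110 = 13/6 + 1/110 = 359/165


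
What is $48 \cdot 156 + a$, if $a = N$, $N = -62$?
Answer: $7426$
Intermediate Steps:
$a = -62$
$48 \cdot 156 + a = 48 \cdot 156 - 62 = 7488 - 62 = 7426$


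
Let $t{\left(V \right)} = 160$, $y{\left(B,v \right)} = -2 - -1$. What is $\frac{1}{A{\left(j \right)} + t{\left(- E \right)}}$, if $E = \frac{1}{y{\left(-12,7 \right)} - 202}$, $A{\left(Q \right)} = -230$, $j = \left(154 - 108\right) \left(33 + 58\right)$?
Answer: $- \frac{1}{70} \approx -0.014286$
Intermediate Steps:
$y{\left(B,v \right)} = -1$ ($y{\left(B,v \right)} = -2 + 1 = -1$)
$j = 4186$ ($j = 46 \cdot 91 = 4186$)
$E = - \frac{1}{203}$ ($E = \frac{1}{-1 - 202} = \frac{1}{-203} = - \frac{1}{203} \approx -0.0049261$)
$\frac{1}{A{\left(j \right)} + t{\left(- E \right)}} = \frac{1}{-230 + 160} = \frac{1}{-70} = - \frac{1}{70}$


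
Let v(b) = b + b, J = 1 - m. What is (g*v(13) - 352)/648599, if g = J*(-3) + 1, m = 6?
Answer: 64/648599 ≈ 9.8674e-5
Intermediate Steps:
J = -5 (J = 1 - 1*6 = 1 - 6 = -5)
g = 16 (g = -5*(-3) + 1 = 15 + 1 = 16)
v(b) = 2*b
(g*v(13) - 352)/648599 = (16*(2*13) - 352)/648599 = (16*26 - 352)*(1/648599) = (416 - 352)*(1/648599) = 64*(1/648599) = 64/648599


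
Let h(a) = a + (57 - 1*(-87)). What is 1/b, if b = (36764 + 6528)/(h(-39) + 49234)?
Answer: 49339/43292 ≈ 1.1397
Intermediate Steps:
h(a) = 144 + a (h(a) = a + (57 + 87) = a + 144 = 144 + a)
b = 43292/49339 (b = (36764 + 6528)/((144 - 39) + 49234) = 43292/(105 + 49234) = 43292/49339 ≈ 0.87744)
1/b = 1/(43292/49339) = 49339/43292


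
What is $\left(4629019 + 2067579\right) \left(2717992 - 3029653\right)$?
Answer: $-2087068429278$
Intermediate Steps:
$\left(4629019 + 2067579\right) \left(2717992 - 3029653\right) = 6696598 \left(2717992 - 3029653\right) = 6696598 \left(-311661\right) = -2087068429278$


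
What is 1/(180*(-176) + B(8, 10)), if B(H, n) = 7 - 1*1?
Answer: -1/31674 ≈ -3.1572e-5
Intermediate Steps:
B(H, n) = 6 (B(H, n) = 7 - 1 = 6)
1/(180*(-176) + B(8, 10)) = 1/(180*(-176) + 6) = 1/(-31680 + 6) = 1/(-31674) = -1/31674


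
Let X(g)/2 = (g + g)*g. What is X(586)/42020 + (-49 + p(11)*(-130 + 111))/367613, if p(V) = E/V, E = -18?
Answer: 126236645613/3861774565 ≈ 32.689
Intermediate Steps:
p(V) = -18/V
X(g) = 4*g² (X(g) = 2*((g + g)*g) = 2*((2*g)*g) = 2*(2*g²) = 4*g²)
X(586)/42020 + (-49 + p(11)*(-130 + 111))/367613 = (4*586²)/42020 + (-49 + (-18/11)*(-130 + 111))/367613 = (4*343396)*(1/42020) + (-49 - 18*1/11*(-19))*(1/367613) = 1373584*(1/42020) + (-49 - 18/11*(-19))*(1/367613) = 343396/10505 + (-49 + 342/11)*(1/367613) = 343396/10505 - 197/11*1/367613 = 343396/10505 - 197/4043743 = 126236645613/3861774565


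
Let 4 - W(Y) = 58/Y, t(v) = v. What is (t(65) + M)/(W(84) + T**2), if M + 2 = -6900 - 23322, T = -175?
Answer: -1266678/1286389 ≈ -0.98468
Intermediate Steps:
M = -30224 (M = -2 + (-6900 - 23322) = -2 - 30222 = -30224)
W(Y) = 4 - 58/Y
(t(65) + M)/(W(84) + T**2) = (65 - 30224)/((4 - 58/84) + (-175)**2) = -30159/((4 - 58*1/84) + 30625) = -30159/((4 - 29/42) + 30625) = -30159/(139/42 + 30625) = -30159/1286389/42 = -30159*42/1286389 = -1266678/1286389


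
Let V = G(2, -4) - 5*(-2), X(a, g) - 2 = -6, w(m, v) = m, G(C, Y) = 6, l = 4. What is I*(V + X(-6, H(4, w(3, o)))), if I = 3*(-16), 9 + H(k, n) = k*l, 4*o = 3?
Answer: -576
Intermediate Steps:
o = ¾ (o = (¼)*3 = ¾ ≈ 0.75000)
H(k, n) = -9 + 4*k (H(k, n) = -9 + k*4 = -9 + 4*k)
X(a, g) = -4 (X(a, g) = 2 - 6 = -4)
V = 16 (V = 6 - 5*(-2) = 6 + 10 = 16)
I = -48
I*(V + X(-6, H(4, w(3, o)))) = -48*(16 - 4) = -48*12 = -576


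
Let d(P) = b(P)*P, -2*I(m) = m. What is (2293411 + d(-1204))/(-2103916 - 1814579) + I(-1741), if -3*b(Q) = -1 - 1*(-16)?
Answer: 2272500311/2612330 ≈ 869.91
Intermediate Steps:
I(m) = -m/2
b(Q) = -5 (b(Q) = -(-1 - 1*(-16))/3 = -(-1 + 16)/3 = -1/3*15 = -5)
d(P) = -5*P
(2293411 + d(-1204))/(-2103916 - 1814579) + I(-1741) = (2293411 - 5*(-1204))/(-2103916 - 1814579) - 1/2*(-1741) = (2293411 + 6020)/(-3918495) + 1741/2 = 2299431*(-1/3918495) + 1741/2 = -766477/1306165 + 1741/2 = 2272500311/2612330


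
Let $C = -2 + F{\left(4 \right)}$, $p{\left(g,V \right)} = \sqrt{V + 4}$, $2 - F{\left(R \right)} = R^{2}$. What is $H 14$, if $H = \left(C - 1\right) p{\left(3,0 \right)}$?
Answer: $-476$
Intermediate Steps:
$F{\left(R \right)} = 2 - R^{2}$
$p{\left(g,V \right)} = \sqrt{4 + V}$
$C = -16$ ($C = -2 + \left(2 - 4^{2}\right) = -2 + \left(2 - 16\right) = -2 - 14 = -16$)
$H = -34$ ($H = \left(-16 - 1\right) \sqrt{4 + 0} = - 17 \sqrt{4} = \left(-17\right) 2 = -34$)
$H 14 = \left(-34\right) 14 = -476$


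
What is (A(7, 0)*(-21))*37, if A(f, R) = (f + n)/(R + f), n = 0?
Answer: -777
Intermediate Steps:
A(f, R) = f/(R + f) (A(f, R) = (f + 0)/(R + f) = f/(R + f))
(A(7, 0)*(-21))*37 = ((7/(0 + 7))*(-21))*37 = ((7/7)*(-21))*37 = ((7*(1/7))*(-21))*37 = (1*(-21))*37 = -21*37 = -777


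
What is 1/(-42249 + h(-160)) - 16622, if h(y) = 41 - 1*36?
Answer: -702179769/42244 ≈ -16622.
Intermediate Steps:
h(y) = 5 (h(y) = 41 - 36 = 5)
1/(-42249 + h(-160)) - 16622 = 1/(-42249 + 5) - 16622 = 1/(-42244) - 16622 = -1/42244 - 16622 = -702179769/42244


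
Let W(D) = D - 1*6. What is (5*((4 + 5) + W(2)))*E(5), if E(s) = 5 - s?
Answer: 0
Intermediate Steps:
W(D) = -6 + D (W(D) = D - 6 = -6 + D)
(5*((4 + 5) + W(2)))*E(5) = (5*((4 + 5) + (-6 + 2)))*(5 - 1*5) = (5*(9 - 4))*(5 - 5) = (5*5)*0 = 25*0 = 0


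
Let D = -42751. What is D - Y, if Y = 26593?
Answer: -69344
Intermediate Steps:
D - Y = -42751 - 1*26593 = -42751 - 26593 = -69344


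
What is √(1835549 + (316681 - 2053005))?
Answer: 315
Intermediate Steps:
√(1835549 + (316681 - 2053005)) = √(1835549 - 1736324) = √99225 = 315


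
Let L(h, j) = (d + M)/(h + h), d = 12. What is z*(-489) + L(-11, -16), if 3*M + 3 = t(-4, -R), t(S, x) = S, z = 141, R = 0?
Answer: -4550663/66 ≈ -68950.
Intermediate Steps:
M = -7/3 (M = -1 + (⅓)*(-4) = -1 - 4/3 = -7/3 ≈ -2.3333)
L(h, j) = 29/(6*h) (L(h, j) = (12 - 7/3)/(h + h) = 29/(3*((2*h))) = 29*(1/(2*h))/3 = 29/(6*h))
z*(-489) + L(-11, -16) = 141*(-489) + (29/6)/(-11) = -68949 + (29/6)*(-1/11) = -68949 - 29/66 = -4550663/66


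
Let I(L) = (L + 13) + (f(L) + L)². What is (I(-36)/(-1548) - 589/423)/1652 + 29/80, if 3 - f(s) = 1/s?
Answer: 281352571613/778850069760 ≈ 0.36124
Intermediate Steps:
f(s) = 3 - 1/s
I(L) = 13 + L + (3 + L - 1/L)² (I(L) = (L + 13) + ((3 - 1/L) + L)² = (13 + L) + (3 + L - 1/L)² = 13 + L + (3 + L - 1/L)²)
(I(-36)/(-1548) - 589/423)/1652 + 29/80 = ((13 - 36 + (-1 + (-36)² + 3*(-36))²/(-36)²)/(-1548) - 589/423)/1652 + 29/80 = ((13 - 36 + (-1 + 1296 - 108)²/1296)*(-1/1548) - 589*1/423)*(1/1652) + 29*(1/80) = ((13 - 36 + (1/1296)*1187²)*(-1/1548) - 589/423)*(1/1652) + 29/80 = ((13 - 36 + (1/1296)*1408969)*(-1/1548) - 589/423)*(1/1652) + 29/80 = ((13 - 36 + 1408969/1296)*(-1/1548) - 589/423)*(1/1652) + 29/80 = ((1379161/1296)*(-1/1548) - 589/423)*(1/1652) + 29/80 = (-1379161/2006208 - 589/423)*(1/1652) + 29/80 = -196115735/94291776*1/1652 + 29/80 = -196115735/155770013952 + 29/80 = 281352571613/778850069760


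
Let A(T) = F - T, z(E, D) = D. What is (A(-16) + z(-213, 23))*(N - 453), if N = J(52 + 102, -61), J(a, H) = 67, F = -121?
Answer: 31652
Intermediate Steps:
N = 67
A(T) = -121 - T
(A(-16) + z(-213, 23))*(N - 453) = ((-121 - 1*(-16)) + 23)*(67 - 453) = ((-121 + 16) + 23)*(-386) = (-105 + 23)*(-386) = -82*(-386) = 31652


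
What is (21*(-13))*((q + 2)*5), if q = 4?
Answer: -8190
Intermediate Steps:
(21*(-13))*((q + 2)*5) = (21*(-13))*((4 + 2)*5) = -1638*5 = -273*30 = -8190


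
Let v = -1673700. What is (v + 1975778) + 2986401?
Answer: 3288479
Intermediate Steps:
(v + 1975778) + 2986401 = (-1673700 + 1975778) + 2986401 = 302078 + 2986401 = 3288479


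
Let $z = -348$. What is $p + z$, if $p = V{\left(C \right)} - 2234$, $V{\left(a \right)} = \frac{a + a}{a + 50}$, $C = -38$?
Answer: $- \frac{7765}{3} \approx -2588.3$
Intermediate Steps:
$V{\left(a \right)} = \frac{2 a}{50 + a}$
$p = - \frac{6721}{3}$ ($p = 2 \left(-38\right) \frac{1}{50 - 38} - 2234 = 2 \left(-38\right) \frac{1}{12} - 2234 = - \frac{19}{3} - 2234 = - \frac{6721}{3} \approx -2240.3$)
$p + z = - \frac{6721}{3} - 348 = - \frac{7765}{3}$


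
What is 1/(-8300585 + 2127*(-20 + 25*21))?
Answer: -1/7226450 ≈ -1.3838e-7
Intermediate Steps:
1/(-8300585 + 2127*(-20 + 25*21)) = 1/(-8300585 + 2127*(-20 + 525)) = 1/(-8300585 + 2127*505) = 1/(-8300585 + 1074135) = 1/(-7226450) = -1/7226450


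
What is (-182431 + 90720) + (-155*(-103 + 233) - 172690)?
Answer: -284551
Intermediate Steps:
(-182431 + 90720) + (-155*(-103 + 233) - 172690) = -91711 + (-155*130 - 172690) = -91711 + (-20150 - 172690) = -91711 - 192840 = -284551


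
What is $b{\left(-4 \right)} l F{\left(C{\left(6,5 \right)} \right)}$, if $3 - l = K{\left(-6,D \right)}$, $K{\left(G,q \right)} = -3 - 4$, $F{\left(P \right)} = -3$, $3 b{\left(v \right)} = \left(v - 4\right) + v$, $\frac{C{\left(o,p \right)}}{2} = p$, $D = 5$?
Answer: $120$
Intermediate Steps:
$C{\left(o,p \right)} = 2 p$
$b{\left(v \right)} = - \frac{4}{3} + \frac{2 v}{3}$ ($b{\left(v \right)} = \frac{\left(v - 4\right) + v}{3} = \frac{\left(-4 + v\right) + v}{3} = \frac{-4 + 2 v}{3} = - \frac{4}{3} + \frac{2 v}{3}$)
$K{\left(G,q \right)} = -7$ ($K{\left(G,q \right)} = -3 - 4 = -7$)
$l = 10$ ($l = 3 - -7 = 3 + 7 = 10$)
$b{\left(-4 \right)} l F{\left(C{\left(6,5 \right)} \right)} = \left(- \frac{4}{3} + \frac{2}{3} \left(-4\right)\right) 10 \left(-3\right) = \left(- \frac{4}{3} - \frac{8}{3}\right) 10 \left(-3\right) = \left(-4\right) 10 \left(-3\right) = \left(-40\right) \left(-3\right) = 120$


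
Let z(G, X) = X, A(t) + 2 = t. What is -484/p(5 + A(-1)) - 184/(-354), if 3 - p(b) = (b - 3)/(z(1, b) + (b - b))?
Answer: -170692/1239 ≈ -137.77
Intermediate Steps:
A(t) = -2 + t
p(b) = 3 - (-3 + b)/b (p(b) = 3 - (b - 3)/(b + (b - b)) = 3 - (-3 + b)/(b + 0) = 3 - (-3 + b)/b)
-484/p(5 + A(-1)) - 184/(-354) = -484/(2 + 3/(5 + (-2 - 1))) - 184/(-354) = -484/(2 + 3/(5 - 3)) - 184*(-1/354) = -484/(2 + 3/2) + 92/177 = -484/7/2 + 92/177 = -484*2/7 + 92/177 = -968/7 + 92/177 = -170692/1239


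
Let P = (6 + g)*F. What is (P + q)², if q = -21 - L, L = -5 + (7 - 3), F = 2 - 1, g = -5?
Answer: 361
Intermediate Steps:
F = 1
L = -1 (L = -5 + 4 = -1)
P = 1 (P = (6 - 5)*1 = 1*1 = 1)
q = -20 (q = -21 - 1*(-1) = -21 + 1 = -20)
(P + q)² = (1 - 20)² = (-19)² = 361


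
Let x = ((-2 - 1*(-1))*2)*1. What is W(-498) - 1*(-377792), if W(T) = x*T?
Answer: 378788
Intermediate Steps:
x = -2 (x = ((-2 + 1)*2)*1 = -1*2*1 = -2*1 = -2)
W(T) = -2*T
W(-498) - 1*(-377792) = -2*(-498) - 1*(-377792) = 996 + 377792 = 378788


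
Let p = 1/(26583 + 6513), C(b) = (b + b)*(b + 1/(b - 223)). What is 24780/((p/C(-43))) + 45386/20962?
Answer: 604001485125297247/199139 ≈ 3.0331e+12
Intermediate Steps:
C(b) = 2*b*(b + 1/(-223 + b)) (C(b) = (2*b)*(b + 1/(-223 + b)) = 2*b*(b + 1/(-223 + b)))
p = 1/33096 ≈ 3.0215e-5
24780/((p/C(-43))) + 45386/20962 = 24780/((1/(33096*((2*(-43)*(1 + (-43)² - 223*(-43))/(-223 - 43)))))) + 45386/20962 = 24780/((1/(33096*((2*(-43)*(1 + 1849 + 9589)/(-266)))))) + 45386*(1/20962) = 24780/((1/(33096*((2*(-43)*(-1/266)*11439))))) + 22693/10481 = 24780/((1/(33096*(491877/133)))) + 22693/10481 = 24780/(((1/33096)*(133/491877))) + 22693/10481 = 24780/(19/2325594456) + 22693/10481 = 24780*(2325594456/19) + 22693/10481 = 57628230619680/19 + 22693/10481 = 604001485125297247/199139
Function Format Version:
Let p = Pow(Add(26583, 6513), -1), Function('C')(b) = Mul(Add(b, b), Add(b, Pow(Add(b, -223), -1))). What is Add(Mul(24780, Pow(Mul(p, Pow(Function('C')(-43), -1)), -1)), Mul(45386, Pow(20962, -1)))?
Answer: Rational(604001485125297247, 199139) ≈ 3.0331e+12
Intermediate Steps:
Function('C')(b) = Mul(2, b, Add(b, Pow(Add(-223, b), -1))) (Function('C')(b) = Mul(Mul(2, b), Add(b, Pow(Add(-223, b), -1))) = Mul(2, b, Add(b, Pow(Add(-223, b), -1))))
p = Rational(1, 33096) (p = Pow(33096, -1) = Rational(1, 33096) ≈ 3.0215e-5)
Add(Mul(24780, Pow(Mul(p, Pow(Function('C')(-43), -1)), -1)), Mul(45386, Pow(20962, -1))) = Add(Mul(24780, Pow(Mul(Rational(1, 33096), Pow(Mul(2, -43, Pow(Add(-223, -43), -1), Add(1, Pow(-43, 2), Mul(-223, -43))), -1)), -1)), Mul(45386, Pow(20962, -1))) = Add(Mul(24780, Pow(Mul(Rational(1, 33096), Pow(Mul(2, -43, Pow(-266, -1), Add(1, 1849, 9589)), -1)), -1)), Mul(45386, Rational(1, 20962))) = Add(Mul(24780, Pow(Mul(Rational(1, 33096), Pow(Mul(2, -43, Rational(-1, 266), 11439), -1)), -1)), Rational(22693, 10481)) = Add(Mul(24780, Pow(Mul(Rational(1, 33096), Pow(Rational(491877, 133), -1)), -1)), Rational(22693, 10481)) = Add(Mul(24780, Pow(Mul(Rational(1, 33096), Rational(133, 491877)), -1)), Rational(22693, 10481)) = Add(Mul(24780, Pow(Rational(19, 2325594456), -1)), Rational(22693, 10481)) = Add(Mul(24780, Rational(2325594456, 19)), Rational(22693, 10481)) = Add(Rational(57628230619680, 19), Rational(22693, 10481)) = Rational(604001485125297247, 199139)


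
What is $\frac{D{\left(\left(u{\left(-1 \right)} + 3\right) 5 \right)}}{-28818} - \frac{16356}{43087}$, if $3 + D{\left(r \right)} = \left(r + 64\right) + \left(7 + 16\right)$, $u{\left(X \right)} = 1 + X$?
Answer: $- \frac{52845869}{137964574} \approx -0.38304$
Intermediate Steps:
$D{\left(r \right)} = 84 + r$ ($D{\left(r \right)} = -3 + \left(\left(r + 64\right) + \left(7 + 16\right)\right) = -3 + \left(\left(64 + r\right) + 23\right) = -3 + \left(87 + r\right) = 84 + r$)
$\frac{D{\left(\left(u{\left(-1 \right)} + 3\right) 5 \right)}}{-28818} - \frac{16356}{43087} = \frac{84 + \left(\left(1 - 1\right) + 3\right) 5}{-28818} - \frac{16356}{43087} = \left(84 + \left(0 + 3\right) 5\right) \left(- \frac{1}{28818}\right) - \frac{16356}{43087} = \left(84 + 3 \cdot 5\right) \left(- \frac{1}{28818}\right) - \frac{16356}{43087} = \left(84 + 15\right) \left(- \frac{1}{28818}\right) - \frac{16356}{43087} = 99 \left(- \frac{1}{28818}\right) - \frac{16356}{43087} = - \frac{11}{3202} - \frac{16356}{43087} = - \frac{52845869}{137964574}$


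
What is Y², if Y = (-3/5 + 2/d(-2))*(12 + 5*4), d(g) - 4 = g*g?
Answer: 3136/25 ≈ 125.44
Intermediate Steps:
d(g) = 4 + g² (d(g) = 4 + g*g = 4 + g²)
Y = -56/5 (Y = (-3/5 + 2/(4 + (-2)²))*(12 + 5*4) = (-3*⅕ + 2/(4 + 4))*(12 + 20) = (-⅗ + 2/8)*32 = (-⅗ + 2*(⅛))*32 = (-⅗ + ¼)*32 = -7/20*32 = -56/5 ≈ -11.200)
Y² = (-56/5)² = 3136/25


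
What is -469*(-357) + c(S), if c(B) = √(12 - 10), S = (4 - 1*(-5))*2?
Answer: 167433 + √2 ≈ 1.6743e+5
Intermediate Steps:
S = 18 (S = (4 + 5)*2 = 9*2 = 18)
c(B) = √2
-469*(-357) + c(S) = -469*(-357) + √2 = 167433 + √2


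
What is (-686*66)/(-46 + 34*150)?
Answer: -3234/361 ≈ -8.9585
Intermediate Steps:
(-686*66)/(-46 + 34*150) = -45276/(-46 + 5100) = -45276/5054 = -45276*1/5054 = -3234/361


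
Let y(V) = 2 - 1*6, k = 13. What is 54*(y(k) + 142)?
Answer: 7452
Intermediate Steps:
y(V) = -4 (y(V) = 2 - 6 = -4)
54*(y(k) + 142) = 54*(-4 + 142) = 54*138 = 7452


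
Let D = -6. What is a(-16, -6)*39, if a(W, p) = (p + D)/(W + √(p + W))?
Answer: 3744/139 + 234*I*√22/139 ≈ 26.935 + 7.8961*I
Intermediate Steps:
a(W, p) = (-6 + p)/(W + √(W + p)) (a(W, p) = (p - 6)/(W + √(p + W)) = (-6 + p)/(W + √(W + p)))
a(-16, -6)*39 = ((-6 - 6)/(-16 + √(-16 - 6)))*39 = (-12/(-16 + √(-22)))*39 = (-12/(-16 + I*√22))*39 = -12/(-16 + I*√22)*39 = -468/(-16 + I*√22)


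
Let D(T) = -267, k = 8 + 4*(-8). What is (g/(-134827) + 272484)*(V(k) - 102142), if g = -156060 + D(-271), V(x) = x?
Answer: -3753410939884770/134827 ≈ -2.7839e+10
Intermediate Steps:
k = -24 (k = 8 - 32 = -24)
g = -156327 (g = -156060 - 267 = -156327)
(g/(-134827) + 272484)*(V(k) - 102142) = (-156327/(-134827) + 272484)*(-24 - 102142) = (-156327*(-1/134827) + 272484)*(-102166) = (156327/134827 + 272484)*(-102166) = (36738356595/134827)*(-102166) = -3753410939884770/134827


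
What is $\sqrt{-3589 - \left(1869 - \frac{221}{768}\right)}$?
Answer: $\frac{i \sqrt{12574569}}{48} \approx 73.876 i$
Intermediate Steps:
$\sqrt{-3589 - \left(1869 - \frac{221}{768}\right)} = \sqrt{-3589 + \left(\left(221 \cdot \frac{1}{768} - 1154\right) - 715\right)} = \sqrt{-3589 + \left(\left(\frac{221}{768} - 1154\right) - 715\right)} = \sqrt{-3589 - \frac{1435171}{768}} = \sqrt{- \frac{4191523}{768}} = \frac{i \sqrt{12574569}}{48}$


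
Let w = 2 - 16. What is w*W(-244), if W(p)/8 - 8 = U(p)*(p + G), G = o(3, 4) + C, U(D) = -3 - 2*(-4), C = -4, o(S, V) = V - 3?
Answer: 137424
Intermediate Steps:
o(S, V) = -3 + V
w = -14
U(D) = 5 (U(D) = -3 + 8 = 5)
G = -3 (G = (-3 + 4) - 4 = 1 - 4 = -3)
W(p) = -56 + 40*p (W(p) = 64 + 8*(5*(p - 3)) = 64 + 8*(5*(-3 + p)) = 64 + 8*(-15 + 5*p) = 64 + (-120 + 40*p) = -56 + 40*p)
w*W(-244) = -14*(-56 + 40*(-244)) = -14*(-56 - 9760) = -14*(-9816) = 137424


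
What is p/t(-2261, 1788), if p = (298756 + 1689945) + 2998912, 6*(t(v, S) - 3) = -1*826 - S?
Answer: -14962839/1298 ≈ -11528.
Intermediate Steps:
t(v, S) = -404/3 - S/6 (t(v, S) = 3 + (-1*826 - S)/6 = 3 + (-826 - S)/6 = 3 + (-413/3 - S/6) = -404/3 - S/6)
p = 4987613 (p = 1988701 + 2998912 = 4987613)
p/t(-2261, 1788) = 4987613/(-404/3 - 1/6*1788) = 4987613/(-404/3 - 298) = 4987613/(-1298/3) = 4987613*(-3/1298) = -14962839/1298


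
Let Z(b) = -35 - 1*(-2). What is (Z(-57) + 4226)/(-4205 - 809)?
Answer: -4193/5014 ≈ -0.83626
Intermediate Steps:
Z(b) = -33 (Z(b) = -35 + 2 = -33)
(Z(-57) + 4226)/(-4205 - 809) = (-33 + 4226)/(-4205 - 809) = 4193/(-5014) = 4193*(-1/5014) = -4193/5014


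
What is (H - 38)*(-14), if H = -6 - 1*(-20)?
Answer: 336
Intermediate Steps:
H = 14 (H = -6 + 20 = 14)
(H - 38)*(-14) = (14 - 38)*(-14) = -24*(-14) = 336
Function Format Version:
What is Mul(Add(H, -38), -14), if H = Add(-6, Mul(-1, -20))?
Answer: 336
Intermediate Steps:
H = 14 (H = Add(-6, 20) = 14)
Mul(Add(H, -38), -14) = Mul(Add(14, -38), -14) = Mul(-24, -14) = 336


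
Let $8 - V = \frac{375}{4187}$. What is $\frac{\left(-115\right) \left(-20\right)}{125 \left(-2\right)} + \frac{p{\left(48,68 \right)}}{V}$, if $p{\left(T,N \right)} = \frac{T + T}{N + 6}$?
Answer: $- \frac{55367062}{6127385} \approx -9.036$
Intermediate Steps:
$V = \frac{33121}{4187}$ ($V = 8 - \frac{375}{4187} = \frac{33121}{4187} \approx 7.9104$)
$p{\left(T,N \right)} = \frac{2 T}{6 + N}$
$\frac{\left(-115\right) \left(-20\right)}{125 \left(-2\right)} + \frac{p{\left(48,68 \right)}}{V} = \frac{\left(-115\right) \left(-20\right)}{125 \left(-2\right)} + \frac{2 \cdot 48 \frac{1}{6 + 68}}{\frac{33121}{4187}} = \frac{2300}{-250} + 2 \cdot 48 \cdot \frac{1}{74} \cdot \frac{4187}{33121} = 2300 \left(- \frac{1}{250}\right) + 2 \cdot 48 \cdot \frac{1}{74} \cdot \frac{4187}{33121} = - \frac{46}{5} + \frac{48}{37} \cdot \frac{4187}{33121} = - \frac{46}{5} + \frac{200976}{1225477} = - \frac{55367062}{6127385}$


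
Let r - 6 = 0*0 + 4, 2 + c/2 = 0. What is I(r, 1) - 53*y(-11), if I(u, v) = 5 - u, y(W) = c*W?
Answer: -2337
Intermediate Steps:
c = -4 (c = -4 + 2*0 = -4 + 0 = -4)
y(W) = -4*W
r = 10 (r = 6 + (0*0 + 4) = 6 + (0 + 4) = 6 + 4 = 10)
I(r, 1) - 53*y(-11) = (5 - 1*10) - (-212)*(-11) = (5 - 10) - 53*44 = -5 - 2332 = -2337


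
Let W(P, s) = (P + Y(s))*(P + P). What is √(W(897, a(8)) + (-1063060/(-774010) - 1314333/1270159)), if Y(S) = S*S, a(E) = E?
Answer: √16663078288141336129923536593/98311576759 ≈ 1313.0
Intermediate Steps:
Y(S) = S²
W(P, s) = 2*P*(P + s²) (W(P, s) = (P + s²)*(P + P) = (P + s²)*(2*P) = 2*P*(P + s²))
√(W(897, a(8)) + (-1063060/(-774010) - 1314333/1270159)) = √(2*897*(897 + 8²) + (-1063060/(-774010) - 1314333/1270159)) = √(2*897*(897 + 64) + (-1063060*(-1/774010) - 1314333*1/1270159)) = √(2*897*961 + (106306/77401 - 1314333/1270159)) = √(1724034 + 33294834121/98311576759) = √(169492534220959927/98311576759) = √16663078288141336129923536593/98311576759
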